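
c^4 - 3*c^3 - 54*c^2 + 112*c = c*(c - 8)*(c - 2)*(c + 7)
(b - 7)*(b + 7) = b^2 - 49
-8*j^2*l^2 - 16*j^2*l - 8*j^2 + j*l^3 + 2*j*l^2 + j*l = (-8*j + l)*(l + 1)*(j*l + j)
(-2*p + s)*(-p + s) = 2*p^2 - 3*p*s + s^2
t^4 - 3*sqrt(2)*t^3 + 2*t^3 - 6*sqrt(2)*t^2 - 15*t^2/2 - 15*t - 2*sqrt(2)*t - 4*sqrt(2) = (t + 2)*(t - 4*sqrt(2))*(sqrt(2)*t/2 + 1/2)*(sqrt(2)*t + 1)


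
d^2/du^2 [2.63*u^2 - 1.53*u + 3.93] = 5.26000000000000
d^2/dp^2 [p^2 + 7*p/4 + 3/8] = 2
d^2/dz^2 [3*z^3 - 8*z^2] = 18*z - 16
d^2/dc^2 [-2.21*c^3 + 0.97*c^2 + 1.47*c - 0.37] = 1.94 - 13.26*c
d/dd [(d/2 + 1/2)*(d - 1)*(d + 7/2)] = 3*d^2/2 + 7*d/2 - 1/2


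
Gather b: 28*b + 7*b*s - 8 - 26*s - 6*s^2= b*(7*s + 28) - 6*s^2 - 26*s - 8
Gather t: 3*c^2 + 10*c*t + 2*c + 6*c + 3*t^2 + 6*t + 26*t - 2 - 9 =3*c^2 + 8*c + 3*t^2 + t*(10*c + 32) - 11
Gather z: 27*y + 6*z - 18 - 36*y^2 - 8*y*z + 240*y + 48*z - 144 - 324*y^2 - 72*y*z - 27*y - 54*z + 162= -360*y^2 - 80*y*z + 240*y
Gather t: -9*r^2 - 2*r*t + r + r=-9*r^2 - 2*r*t + 2*r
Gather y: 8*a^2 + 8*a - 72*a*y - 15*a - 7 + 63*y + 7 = 8*a^2 - 7*a + y*(63 - 72*a)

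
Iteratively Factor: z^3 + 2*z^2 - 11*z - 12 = (z - 3)*(z^2 + 5*z + 4) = (z - 3)*(z + 4)*(z + 1)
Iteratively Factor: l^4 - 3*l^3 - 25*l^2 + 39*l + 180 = (l + 3)*(l^3 - 6*l^2 - 7*l + 60) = (l + 3)^2*(l^2 - 9*l + 20) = (l - 4)*(l + 3)^2*(l - 5)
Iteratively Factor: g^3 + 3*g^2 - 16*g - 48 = (g - 4)*(g^2 + 7*g + 12) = (g - 4)*(g + 3)*(g + 4)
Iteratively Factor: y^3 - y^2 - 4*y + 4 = (y - 1)*(y^2 - 4) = (y - 2)*(y - 1)*(y + 2)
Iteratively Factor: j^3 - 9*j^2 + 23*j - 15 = (j - 5)*(j^2 - 4*j + 3) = (j - 5)*(j - 1)*(j - 3)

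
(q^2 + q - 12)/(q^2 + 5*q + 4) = (q - 3)/(q + 1)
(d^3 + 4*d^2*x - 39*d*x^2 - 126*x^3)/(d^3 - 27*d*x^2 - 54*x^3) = (d + 7*x)/(d + 3*x)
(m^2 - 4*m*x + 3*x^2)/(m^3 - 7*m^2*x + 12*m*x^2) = (-m + x)/(m*(-m + 4*x))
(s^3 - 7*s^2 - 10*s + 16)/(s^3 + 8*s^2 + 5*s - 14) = (s - 8)/(s + 7)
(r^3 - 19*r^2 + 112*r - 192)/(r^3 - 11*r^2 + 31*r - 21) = (r^2 - 16*r + 64)/(r^2 - 8*r + 7)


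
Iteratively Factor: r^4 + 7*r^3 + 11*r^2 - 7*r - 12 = (r + 4)*(r^3 + 3*r^2 - r - 3) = (r - 1)*(r + 4)*(r^2 + 4*r + 3) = (r - 1)*(r + 1)*(r + 4)*(r + 3)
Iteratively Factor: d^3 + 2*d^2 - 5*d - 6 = (d - 2)*(d^2 + 4*d + 3) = (d - 2)*(d + 1)*(d + 3)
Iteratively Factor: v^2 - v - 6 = (v + 2)*(v - 3)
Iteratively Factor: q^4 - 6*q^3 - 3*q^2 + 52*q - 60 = (q - 2)*(q^3 - 4*q^2 - 11*q + 30) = (q - 2)*(q + 3)*(q^2 - 7*q + 10) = (q - 2)^2*(q + 3)*(q - 5)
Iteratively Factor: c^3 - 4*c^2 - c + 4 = (c - 4)*(c^2 - 1) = (c - 4)*(c + 1)*(c - 1)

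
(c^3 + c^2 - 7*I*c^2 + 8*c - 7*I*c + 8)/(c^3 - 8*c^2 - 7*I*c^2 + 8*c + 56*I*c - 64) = (c + 1)/(c - 8)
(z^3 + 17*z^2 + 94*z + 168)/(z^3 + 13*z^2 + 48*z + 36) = (z^2 + 11*z + 28)/(z^2 + 7*z + 6)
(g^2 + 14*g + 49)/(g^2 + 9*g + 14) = (g + 7)/(g + 2)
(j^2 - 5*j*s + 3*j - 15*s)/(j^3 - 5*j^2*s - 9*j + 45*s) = 1/(j - 3)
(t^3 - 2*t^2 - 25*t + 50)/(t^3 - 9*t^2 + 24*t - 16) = (t^3 - 2*t^2 - 25*t + 50)/(t^3 - 9*t^2 + 24*t - 16)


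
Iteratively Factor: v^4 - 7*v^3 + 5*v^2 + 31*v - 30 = (v - 5)*(v^3 - 2*v^2 - 5*v + 6) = (v - 5)*(v - 1)*(v^2 - v - 6) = (v - 5)*(v - 3)*(v - 1)*(v + 2)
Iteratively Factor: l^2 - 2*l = (l)*(l - 2)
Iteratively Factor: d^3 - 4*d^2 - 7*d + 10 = (d + 2)*(d^2 - 6*d + 5) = (d - 1)*(d + 2)*(d - 5)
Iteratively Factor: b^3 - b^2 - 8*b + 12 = (b - 2)*(b^2 + b - 6) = (b - 2)*(b + 3)*(b - 2)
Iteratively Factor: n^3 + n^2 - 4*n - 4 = (n - 2)*(n^2 + 3*n + 2) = (n - 2)*(n + 2)*(n + 1)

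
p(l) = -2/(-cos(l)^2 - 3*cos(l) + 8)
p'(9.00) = 0.01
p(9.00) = -0.20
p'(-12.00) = 0.22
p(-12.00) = -0.42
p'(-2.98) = -0.00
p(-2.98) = -0.20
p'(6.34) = 0.04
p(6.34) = -0.50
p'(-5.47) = 0.21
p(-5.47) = -0.37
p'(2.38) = 0.02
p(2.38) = -0.21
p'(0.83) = 0.21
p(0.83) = -0.36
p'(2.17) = 0.04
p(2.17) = -0.21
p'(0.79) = 0.22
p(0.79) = -0.37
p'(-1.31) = -0.13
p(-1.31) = -0.28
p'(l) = -2*(-2*sin(l)*cos(l) - 3*sin(l))/(-cos(l)^2 - 3*cos(l) + 8)^2 = 2*(2*cos(l) + 3)*sin(l)/(cos(l)^2 + 3*cos(l) - 8)^2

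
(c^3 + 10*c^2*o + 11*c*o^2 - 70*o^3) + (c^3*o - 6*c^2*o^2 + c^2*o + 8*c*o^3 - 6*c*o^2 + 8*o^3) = c^3*o + c^3 - 6*c^2*o^2 + 11*c^2*o + 8*c*o^3 + 5*c*o^2 - 62*o^3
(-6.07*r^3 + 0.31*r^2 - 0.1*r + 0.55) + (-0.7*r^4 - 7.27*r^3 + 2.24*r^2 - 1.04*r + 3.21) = -0.7*r^4 - 13.34*r^3 + 2.55*r^2 - 1.14*r + 3.76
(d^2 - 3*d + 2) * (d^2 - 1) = d^4 - 3*d^3 + d^2 + 3*d - 2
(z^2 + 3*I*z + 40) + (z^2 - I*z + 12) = 2*z^2 + 2*I*z + 52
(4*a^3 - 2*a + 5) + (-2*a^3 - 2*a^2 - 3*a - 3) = 2*a^3 - 2*a^2 - 5*a + 2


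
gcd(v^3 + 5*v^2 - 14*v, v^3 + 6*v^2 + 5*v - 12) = 1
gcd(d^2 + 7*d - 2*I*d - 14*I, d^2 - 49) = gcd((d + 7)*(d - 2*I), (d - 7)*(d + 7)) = d + 7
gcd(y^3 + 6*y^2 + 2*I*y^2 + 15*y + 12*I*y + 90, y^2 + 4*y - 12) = y + 6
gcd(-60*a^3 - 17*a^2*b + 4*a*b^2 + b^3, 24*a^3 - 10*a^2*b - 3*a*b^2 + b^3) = 12*a^2 + a*b - b^2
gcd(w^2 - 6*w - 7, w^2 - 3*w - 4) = w + 1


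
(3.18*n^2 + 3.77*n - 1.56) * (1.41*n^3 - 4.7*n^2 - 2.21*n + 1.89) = 4.4838*n^5 - 9.6303*n^4 - 26.9464*n^3 + 5.0105*n^2 + 10.5729*n - 2.9484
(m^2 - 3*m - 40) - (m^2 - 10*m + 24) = 7*m - 64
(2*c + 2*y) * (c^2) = 2*c^3 + 2*c^2*y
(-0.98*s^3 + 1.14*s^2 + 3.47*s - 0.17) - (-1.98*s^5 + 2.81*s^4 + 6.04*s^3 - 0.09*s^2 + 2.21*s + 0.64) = 1.98*s^5 - 2.81*s^4 - 7.02*s^3 + 1.23*s^2 + 1.26*s - 0.81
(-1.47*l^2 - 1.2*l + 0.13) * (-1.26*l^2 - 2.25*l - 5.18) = 1.8522*l^4 + 4.8195*l^3 + 10.1508*l^2 + 5.9235*l - 0.6734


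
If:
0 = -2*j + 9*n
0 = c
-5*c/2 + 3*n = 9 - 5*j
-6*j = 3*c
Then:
No Solution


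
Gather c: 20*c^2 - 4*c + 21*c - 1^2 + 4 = 20*c^2 + 17*c + 3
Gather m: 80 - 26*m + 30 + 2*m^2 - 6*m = 2*m^2 - 32*m + 110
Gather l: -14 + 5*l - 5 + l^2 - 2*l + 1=l^2 + 3*l - 18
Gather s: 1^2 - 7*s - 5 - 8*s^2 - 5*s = -8*s^2 - 12*s - 4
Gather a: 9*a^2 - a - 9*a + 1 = 9*a^2 - 10*a + 1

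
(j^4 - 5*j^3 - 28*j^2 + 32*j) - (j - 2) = j^4 - 5*j^3 - 28*j^2 + 31*j + 2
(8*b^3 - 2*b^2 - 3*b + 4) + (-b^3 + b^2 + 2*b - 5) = 7*b^3 - b^2 - b - 1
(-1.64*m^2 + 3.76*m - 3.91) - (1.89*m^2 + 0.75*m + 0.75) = -3.53*m^2 + 3.01*m - 4.66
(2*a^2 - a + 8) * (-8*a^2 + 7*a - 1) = -16*a^4 + 22*a^3 - 73*a^2 + 57*a - 8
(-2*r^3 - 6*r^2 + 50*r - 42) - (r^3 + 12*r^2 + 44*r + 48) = -3*r^3 - 18*r^2 + 6*r - 90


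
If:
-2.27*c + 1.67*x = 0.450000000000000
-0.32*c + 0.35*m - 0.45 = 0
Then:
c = 0.73568281938326*x - 0.198237885462555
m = 0.672624292007552*x + 1.10446821900566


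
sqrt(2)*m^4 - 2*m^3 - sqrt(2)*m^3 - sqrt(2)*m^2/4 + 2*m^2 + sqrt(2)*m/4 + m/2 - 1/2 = (m - 1)*(m - 1/2)*(m - sqrt(2))*(sqrt(2)*m + sqrt(2)/2)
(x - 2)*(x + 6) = x^2 + 4*x - 12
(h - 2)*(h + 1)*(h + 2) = h^3 + h^2 - 4*h - 4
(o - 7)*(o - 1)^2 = o^3 - 9*o^2 + 15*o - 7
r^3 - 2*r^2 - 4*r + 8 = (r - 2)^2*(r + 2)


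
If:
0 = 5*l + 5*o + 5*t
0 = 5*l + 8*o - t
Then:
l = -3*t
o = 2*t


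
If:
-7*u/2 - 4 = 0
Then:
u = -8/7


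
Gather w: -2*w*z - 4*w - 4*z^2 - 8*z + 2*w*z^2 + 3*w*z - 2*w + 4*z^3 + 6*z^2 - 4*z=w*(2*z^2 + z - 6) + 4*z^3 + 2*z^2 - 12*z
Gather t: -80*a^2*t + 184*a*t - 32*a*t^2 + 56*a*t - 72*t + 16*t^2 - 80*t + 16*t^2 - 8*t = t^2*(32 - 32*a) + t*(-80*a^2 + 240*a - 160)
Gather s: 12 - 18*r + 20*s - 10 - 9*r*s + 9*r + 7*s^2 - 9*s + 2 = -9*r + 7*s^2 + s*(11 - 9*r) + 4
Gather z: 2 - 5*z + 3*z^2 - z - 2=3*z^2 - 6*z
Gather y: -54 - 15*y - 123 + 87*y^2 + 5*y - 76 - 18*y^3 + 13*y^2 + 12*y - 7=-18*y^3 + 100*y^2 + 2*y - 260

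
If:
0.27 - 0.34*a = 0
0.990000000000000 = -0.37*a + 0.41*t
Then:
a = 0.79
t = 3.13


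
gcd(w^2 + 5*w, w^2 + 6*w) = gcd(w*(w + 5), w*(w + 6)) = w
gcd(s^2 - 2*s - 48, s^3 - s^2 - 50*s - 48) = s^2 - 2*s - 48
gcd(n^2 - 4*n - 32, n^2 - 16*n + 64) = n - 8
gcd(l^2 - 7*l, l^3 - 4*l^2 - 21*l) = l^2 - 7*l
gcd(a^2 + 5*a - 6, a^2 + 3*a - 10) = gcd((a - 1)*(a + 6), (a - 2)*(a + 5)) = 1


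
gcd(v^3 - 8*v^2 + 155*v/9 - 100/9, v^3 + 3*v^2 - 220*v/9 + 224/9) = v - 4/3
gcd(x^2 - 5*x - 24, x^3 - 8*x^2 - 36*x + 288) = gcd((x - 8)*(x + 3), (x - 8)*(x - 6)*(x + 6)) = x - 8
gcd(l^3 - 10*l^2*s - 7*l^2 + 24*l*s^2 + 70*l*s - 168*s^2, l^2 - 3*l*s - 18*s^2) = -l + 6*s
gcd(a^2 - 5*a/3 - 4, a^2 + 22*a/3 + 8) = a + 4/3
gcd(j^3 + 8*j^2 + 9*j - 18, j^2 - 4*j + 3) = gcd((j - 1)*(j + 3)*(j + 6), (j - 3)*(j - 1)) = j - 1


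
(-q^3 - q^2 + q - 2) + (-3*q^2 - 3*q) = -q^3 - 4*q^2 - 2*q - 2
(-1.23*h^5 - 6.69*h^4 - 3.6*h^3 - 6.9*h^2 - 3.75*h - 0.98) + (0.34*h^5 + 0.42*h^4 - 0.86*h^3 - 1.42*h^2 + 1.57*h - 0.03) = -0.89*h^5 - 6.27*h^4 - 4.46*h^3 - 8.32*h^2 - 2.18*h - 1.01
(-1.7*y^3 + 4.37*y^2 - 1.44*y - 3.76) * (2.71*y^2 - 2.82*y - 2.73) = -4.607*y^5 + 16.6367*y^4 - 11.5848*y^3 - 18.0589*y^2 + 14.5344*y + 10.2648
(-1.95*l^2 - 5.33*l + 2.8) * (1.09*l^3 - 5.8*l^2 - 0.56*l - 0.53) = -2.1255*l^5 + 5.5003*l^4 + 35.058*l^3 - 12.2217*l^2 + 1.2569*l - 1.484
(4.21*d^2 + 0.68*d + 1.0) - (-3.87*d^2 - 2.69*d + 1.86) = 8.08*d^2 + 3.37*d - 0.86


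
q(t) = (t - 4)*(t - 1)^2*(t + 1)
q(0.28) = -2.47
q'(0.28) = 5.59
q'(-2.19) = -122.10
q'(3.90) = 37.53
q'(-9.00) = -4180.00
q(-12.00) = 29744.00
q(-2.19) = 74.96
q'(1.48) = -6.01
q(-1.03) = 0.62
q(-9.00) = 10400.00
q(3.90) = -4.12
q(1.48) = -1.44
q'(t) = (t - 4)*(t - 1)^2 + (t - 4)*(t + 1)*(2*t - 2) + (t - 1)^2*(t + 1) = 4*t^3 - 15*t^2 + 6*t + 5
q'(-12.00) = -9139.00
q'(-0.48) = -1.78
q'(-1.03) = -21.46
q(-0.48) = -5.10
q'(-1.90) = -87.99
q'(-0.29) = 1.90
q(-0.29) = -5.07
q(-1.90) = 44.66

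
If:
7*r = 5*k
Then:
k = 7*r/5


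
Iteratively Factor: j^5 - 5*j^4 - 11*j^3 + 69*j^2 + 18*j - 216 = (j - 4)*(j^4 - j^3 - 15*j^2 + 9*j + 54) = (j - 4)*(j + 2)*(j^3 - 3*j^2 - 9*j + 27) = (j - 4)*(j - 3)*(j + 2)*(j^2 - 9) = (j - 4)*(j - 3)^2*(j + 2)*(j + 3)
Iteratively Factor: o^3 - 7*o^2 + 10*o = (o - 5)*(o^2 - 2*o) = o*(o - 5)*(o - 2)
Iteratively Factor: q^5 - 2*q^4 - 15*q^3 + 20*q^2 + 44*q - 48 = (q - 2)*(q^4 - 15*q^2 - 10*q + 24) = (q - 2)*(q + 2)*(q^3 - 2*q^2 - 11*q + 12) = (q - 2)*(q - 1)*(q + 2)*(q^2 - q - 12) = (q - 2)*(q - 1)*(q + 2)*(q + 3)*(q - 4)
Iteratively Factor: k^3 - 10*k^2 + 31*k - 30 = (k - 5)*(k^2 - 5*k + 6) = (k - 5)*(k - 3)*(k - 2)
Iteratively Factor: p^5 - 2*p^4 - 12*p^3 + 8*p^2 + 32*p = (p - 2)*(p^4 - 12*p^2 - 16*p) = p*(p - 2)*(p^3 - 12*p - 16) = p*(p - 4)*(p - 2)*(p^2 + 4*p + 4) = p*(p - 4)*(p - 2)*(p + 2)*(p + 2)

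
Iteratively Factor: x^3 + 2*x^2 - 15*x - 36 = (x - 4)*(x^2 + 6*x + 9) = (x - 4)*(x + 3)*(x + 3)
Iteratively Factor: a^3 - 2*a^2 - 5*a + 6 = (a + 2)*(a^2 - 4*a + 3) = (a - 3)*(a + 2)*(a - 1)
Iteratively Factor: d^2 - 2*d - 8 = (d + 2)*(d - 4)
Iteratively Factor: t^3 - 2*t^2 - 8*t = (t + 2)*(t^2 - 4*t) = t*(t + 2)*(t - 4)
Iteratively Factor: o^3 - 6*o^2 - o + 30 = (o - 5)*(o^2 - o - 6) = (o - 5)*(o + 2)*(o - 3)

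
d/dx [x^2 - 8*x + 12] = 2*x - 8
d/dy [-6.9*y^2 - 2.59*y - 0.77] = -13.8*y - 2.59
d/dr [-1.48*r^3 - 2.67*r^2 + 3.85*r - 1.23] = -4.44*r^2 - 5.34*r + 3.85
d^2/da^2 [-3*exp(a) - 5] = -3*exp(a)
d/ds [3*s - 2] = 3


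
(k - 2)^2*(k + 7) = k^3 + 3*k^2 - 24*k + 28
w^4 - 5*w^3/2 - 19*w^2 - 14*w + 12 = (w - 6)*(w - 1/2)*(w + 2)^2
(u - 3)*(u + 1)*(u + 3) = u^3 + u^2 - 9*u - 9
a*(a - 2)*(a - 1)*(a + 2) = a^4 - a^3 - 4*a^2 + 4*a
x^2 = x^2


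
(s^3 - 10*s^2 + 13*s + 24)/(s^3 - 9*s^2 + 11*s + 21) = (s - 8)/(s - 7)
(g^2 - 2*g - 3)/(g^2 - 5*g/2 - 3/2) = 2*(g + 1)/(2*g + 1)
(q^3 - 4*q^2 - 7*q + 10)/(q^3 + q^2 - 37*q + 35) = (q + 2)/(q + 7)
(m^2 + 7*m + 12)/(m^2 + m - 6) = (m + 4)/(m - 2)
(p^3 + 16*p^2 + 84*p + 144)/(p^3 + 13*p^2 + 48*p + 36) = (p + 4)/(p + 1)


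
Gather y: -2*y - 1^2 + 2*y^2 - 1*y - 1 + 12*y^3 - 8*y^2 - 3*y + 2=12*y^3 - 6*y^2 - 6*y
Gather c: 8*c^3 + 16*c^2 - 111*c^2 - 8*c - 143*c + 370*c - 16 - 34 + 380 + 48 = 8*c^3 - 95*c^2 + 219*c + 378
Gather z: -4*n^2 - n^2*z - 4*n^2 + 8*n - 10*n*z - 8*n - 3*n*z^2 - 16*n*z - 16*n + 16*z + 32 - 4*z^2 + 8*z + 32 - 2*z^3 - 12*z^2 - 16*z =-8*n^2 - 16*n - 2*z^3 + z^2*(-3*n - 16) + z*(-n^2 - 26*n + 8) + 64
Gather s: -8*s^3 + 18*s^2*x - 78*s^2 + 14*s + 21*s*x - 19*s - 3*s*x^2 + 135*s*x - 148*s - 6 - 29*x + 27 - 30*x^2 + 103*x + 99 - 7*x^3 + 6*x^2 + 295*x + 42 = -8*s^3 + s^2*(18*x - 78) + s*(-3*x^2 + 156*x - 153) - 7*x^3 - 24*x^2 + 369*x + 162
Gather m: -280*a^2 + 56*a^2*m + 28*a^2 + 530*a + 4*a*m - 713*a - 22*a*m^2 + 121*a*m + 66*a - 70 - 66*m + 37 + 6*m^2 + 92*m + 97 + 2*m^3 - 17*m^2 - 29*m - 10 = -252*a^2 - 117*a + 2*m^3 + m^2*(-22*a - 11) + m*(56*a^2 + 125*a - 3) + 54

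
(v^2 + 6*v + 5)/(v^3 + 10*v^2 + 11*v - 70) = (v + 1)/(v^2 + 5*v - 14)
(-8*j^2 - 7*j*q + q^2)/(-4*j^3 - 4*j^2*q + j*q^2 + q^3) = (-8*j + q)/(-4*j^2 + q^2)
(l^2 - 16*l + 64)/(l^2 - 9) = (l^2 - 16*l + 64)/(l^2 - 9)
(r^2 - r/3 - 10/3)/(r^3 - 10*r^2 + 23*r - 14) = (r + 5/3)/(r^2 - 8*r + 7)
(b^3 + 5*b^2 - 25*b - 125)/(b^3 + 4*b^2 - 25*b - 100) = (b + 5)/(b + 4)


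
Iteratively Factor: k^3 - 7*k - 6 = (k + 1)*(k^2 - k - 6) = (k + 1)*(k + 2)*(k - 3)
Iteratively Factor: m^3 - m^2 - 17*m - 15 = (m + 1)*(m^2 - 2*m - 15) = (m + 1)*(m + 3)*(m - 5)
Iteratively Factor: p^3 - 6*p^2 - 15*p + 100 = (p - 5)*(p^2 - p - 20) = (p - 5)*(p + 4)*(p - 5)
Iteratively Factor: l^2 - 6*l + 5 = (l - 1)*(l - 5)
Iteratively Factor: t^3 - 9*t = (t)*(t^2 - 9) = t*(t - 3)*(t + 3)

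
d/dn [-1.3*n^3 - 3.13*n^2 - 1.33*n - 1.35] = -3.9*n^2 - 6.26*n - 1.33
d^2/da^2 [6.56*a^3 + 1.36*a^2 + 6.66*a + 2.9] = 39.36*a + 2.72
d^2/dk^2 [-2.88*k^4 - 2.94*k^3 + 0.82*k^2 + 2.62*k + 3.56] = -34.56*k^2 - 17.64*k + 1.64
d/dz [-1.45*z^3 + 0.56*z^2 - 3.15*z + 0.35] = -4.35*z^2 + 1.12*z - 3.15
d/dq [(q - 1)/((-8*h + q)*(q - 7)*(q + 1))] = ((1 - q)*(q - 7)*(q + 1) + (8*h - q)*(q - 7)*(q - 1) - (8*h - q)*(q - 7)*(q + 1) + (8*h - q)*(q - 1)*(q + 1))/((8*h - q)^2*(q - 7)^2*(q + 1)^2)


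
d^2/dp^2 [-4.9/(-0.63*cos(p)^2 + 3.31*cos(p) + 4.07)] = (7.77924*(1 - cos(p)^2)^2 - 30.65391*cos(p)^3 + 107.83087*cos(p)^2 - 4.70351000000002*cos(p) - 140.2772)/(-0.63*cos(p)^2 + 3.31*cos(p) + 4.07)^3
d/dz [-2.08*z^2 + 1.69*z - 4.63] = 1.69 - 4.16*z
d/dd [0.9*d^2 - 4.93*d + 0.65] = 1.8*d - 4.93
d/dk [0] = 0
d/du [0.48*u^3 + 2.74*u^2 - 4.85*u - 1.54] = 1.44*u^2 + 5.48*u - 4.85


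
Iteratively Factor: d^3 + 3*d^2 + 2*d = (d + 1)*(d^2 + 2*d) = (d + 1)*(d + 2)*(d)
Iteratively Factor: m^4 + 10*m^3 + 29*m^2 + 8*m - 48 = (m + 4)*(m^3 + 6*m^2 + 5*m - 12) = (m - 1)*(m + 4)*(m^2 + 7*m + 12) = (m - 1)*(m + 4)^2*(m + 3)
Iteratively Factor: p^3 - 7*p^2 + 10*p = (p - 2)*(p^2 - 5*p) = p*(p - 2)*(p - 5)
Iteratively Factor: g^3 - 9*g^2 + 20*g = (g - 5)*(g^2 - 4*g) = (g - 5)*(g - 4)*(g)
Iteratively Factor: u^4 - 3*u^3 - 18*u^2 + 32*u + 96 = (u + 3)*(u^3 - 6*u^2 + 32) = (u - 4)*(u + 3)*(u^2 - 2*u - 8) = (u - 4)*(u + 2)*(u + 3)*(u - 4)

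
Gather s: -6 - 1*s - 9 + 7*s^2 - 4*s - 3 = 7*s^2 - 5*s - 18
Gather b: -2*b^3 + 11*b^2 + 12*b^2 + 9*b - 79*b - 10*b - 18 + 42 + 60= -2*b^3 + 23*b^2 - 80*b + 84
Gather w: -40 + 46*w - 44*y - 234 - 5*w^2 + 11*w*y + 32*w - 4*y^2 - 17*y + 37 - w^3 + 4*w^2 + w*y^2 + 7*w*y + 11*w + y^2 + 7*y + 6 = -w^3 - w^2 + w*(y^2 + 18*y + 89) - 3*y^2 - 54*y - 231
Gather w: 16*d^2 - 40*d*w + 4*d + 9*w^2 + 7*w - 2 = 16*d^2 + 4*d + 9*w^2 + w*(7 - 40*d) - 2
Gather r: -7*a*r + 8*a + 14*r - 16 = 8*a + r*(14 - 7*a) - 16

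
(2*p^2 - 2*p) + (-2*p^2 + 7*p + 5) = 5*p + 5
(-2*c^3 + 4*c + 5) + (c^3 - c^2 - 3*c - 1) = -c^3 - c^2 + c + 4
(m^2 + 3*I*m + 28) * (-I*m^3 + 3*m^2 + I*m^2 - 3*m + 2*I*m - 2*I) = -I*m^5 + 6*m^4 + I*m^4 - 6*m^3 - 17*I*m^3 + 78*m^2 + 17*I*m^2 - 78*m + 56*I*m - 56*I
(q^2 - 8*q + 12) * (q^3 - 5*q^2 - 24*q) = q^5 - 13*q^4 + 28*q^3 + 132*q^2 - 288*q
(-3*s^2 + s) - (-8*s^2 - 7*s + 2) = 5*s^2 + 8*s - 2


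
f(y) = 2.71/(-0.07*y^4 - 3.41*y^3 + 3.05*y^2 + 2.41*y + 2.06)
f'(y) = 2.71*(0.28*y^3 + 10.23*y^2 - 6.1*y - 2.41)/(-0.07*y^4 - 3.41*y^3 + 3.05*y^2 + 2.41*y + 2.06)^2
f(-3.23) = 0.02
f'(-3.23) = 0.02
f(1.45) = 2.15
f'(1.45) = 18.90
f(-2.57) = 0.04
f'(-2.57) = 0.04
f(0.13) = 1.12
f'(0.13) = -1.40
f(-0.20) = 1.57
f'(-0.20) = -0.71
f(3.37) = -0.03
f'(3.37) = 0.03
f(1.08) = 0.71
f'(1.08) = 0.61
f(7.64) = -0.00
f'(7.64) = 0.00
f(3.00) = -0.04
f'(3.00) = 0.06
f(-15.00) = 0.00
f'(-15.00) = 0.00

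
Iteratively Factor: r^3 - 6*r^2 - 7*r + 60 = (r - 4)*(r^2 - 2*r - 15) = (r - 4)*(r + 3)*(r - 5)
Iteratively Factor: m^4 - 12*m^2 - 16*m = (m + 2)*(m^3 - 2*m^2 - 8*m) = m*(m + 2)*(m^2 - 2*m - 8) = m*(m - 4)*(m + 2)*(m + 2)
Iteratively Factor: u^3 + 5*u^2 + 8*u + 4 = (u + 2)*(u^2 + 3*u + 2) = (u + 2)^2*(u + 1)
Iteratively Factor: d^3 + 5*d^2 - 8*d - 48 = (d + 4)*(d^2 + d - 12) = (d + 4)^2*(d - 3)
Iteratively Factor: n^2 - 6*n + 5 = (n - 1)*(n - 5)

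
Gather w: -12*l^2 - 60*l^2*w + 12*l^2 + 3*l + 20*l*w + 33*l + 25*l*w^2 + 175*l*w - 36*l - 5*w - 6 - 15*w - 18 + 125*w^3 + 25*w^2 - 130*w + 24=125*w^3 + w^2*(25*l + 25) + w*(-60*l^2 + 195*l - 150)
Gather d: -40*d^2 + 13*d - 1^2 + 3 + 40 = -40*d^2 + 13*d + 42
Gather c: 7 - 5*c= 7 - 5*c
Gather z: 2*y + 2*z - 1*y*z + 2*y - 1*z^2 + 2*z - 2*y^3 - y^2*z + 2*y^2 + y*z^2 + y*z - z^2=-2*y^3 + 2*y^2 + 4*y + z^2*(y - 2) + z*(4 - y^2)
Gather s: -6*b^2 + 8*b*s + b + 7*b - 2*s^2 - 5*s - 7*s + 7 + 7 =-6*b^2 + 8*b - 2*s^2 + s*(8*b - 12) + 14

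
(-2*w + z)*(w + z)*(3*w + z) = -6*w^3 - 5*w^2*z + 2*w*z^2 + z^3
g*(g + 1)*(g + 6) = g^3 + 7*g^2 + 6*g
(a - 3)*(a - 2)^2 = a^3 - 7*a^2 + 16*a - 12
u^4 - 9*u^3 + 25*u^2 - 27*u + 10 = (u - 5)*(u - 2)*(u - 1)^2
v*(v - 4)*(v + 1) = v^3 - 3*v^2 - 4*v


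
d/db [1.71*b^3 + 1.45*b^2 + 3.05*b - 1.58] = 5.13*b^2 + 2.9*b + 3.05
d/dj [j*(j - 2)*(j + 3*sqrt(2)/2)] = 3*j^2 - 4*j + 3*sqrt(2)*j - 3*sqrt(2)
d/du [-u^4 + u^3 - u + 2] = -4*u^3 + 3*u^2 - 1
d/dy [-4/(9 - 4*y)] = -16/(4*y - 9)^2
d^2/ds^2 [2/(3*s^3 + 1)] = 36*s*(6*s^3 - 1)/(3*s^3 + 1)^3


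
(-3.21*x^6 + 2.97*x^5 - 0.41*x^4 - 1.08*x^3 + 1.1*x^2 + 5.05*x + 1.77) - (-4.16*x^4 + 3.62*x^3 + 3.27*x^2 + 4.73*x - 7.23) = -3.21*x^6 + 2.97*x^5 + 3.75*x^4 - 4.7*x^3 - 2.17*x^2 + 0.319999999999999*x + 9.0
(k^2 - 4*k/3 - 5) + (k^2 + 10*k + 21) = 2*k^2 + 26*k/3 + 16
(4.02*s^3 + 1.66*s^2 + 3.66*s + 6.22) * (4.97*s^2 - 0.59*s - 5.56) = 19.9794*s^5 + 5.8784*s^4 - 5.14039999999999*s^3 + 19.5244*s^2 - 24.0194*s - 34.5832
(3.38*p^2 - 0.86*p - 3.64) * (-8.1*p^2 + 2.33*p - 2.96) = -27.378*p^4 + 14.8414*p^3 + 17.4754*p^2 - 5.9356*p + 10.7744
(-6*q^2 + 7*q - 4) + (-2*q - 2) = -6*q^2 + 5*q - 6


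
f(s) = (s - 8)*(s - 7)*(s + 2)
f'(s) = (s - 8)*(s - 7) + (s - 8)*(s + 2) + (s - 7)*(s + 2)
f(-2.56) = -56.53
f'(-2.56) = 112.22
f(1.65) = 124.00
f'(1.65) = -8.73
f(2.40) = 113.34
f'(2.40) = -19.12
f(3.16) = 95.90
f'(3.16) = -26.20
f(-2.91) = -98.39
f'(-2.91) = 127.06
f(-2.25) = -23.70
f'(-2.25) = 99.69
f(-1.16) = 62.79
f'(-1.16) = 60.20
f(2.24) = 116.25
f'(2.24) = -17.19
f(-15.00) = -6578.00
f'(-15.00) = 1091.00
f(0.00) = 112.00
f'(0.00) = 26.00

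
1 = 1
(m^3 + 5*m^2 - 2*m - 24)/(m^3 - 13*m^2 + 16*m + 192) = (m^2 + 2*m - 8)/(m^2 - 16*m + 64)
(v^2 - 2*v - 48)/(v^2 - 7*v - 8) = (v + 6)/(v + 1)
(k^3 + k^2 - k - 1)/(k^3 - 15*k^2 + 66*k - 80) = (k^3 + k^2 - k - 1)/(k^3 - 15*k^2 + 66*k - 80)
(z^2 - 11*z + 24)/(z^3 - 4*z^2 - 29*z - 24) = (z - 3)/(z^2 + 4*z + 3)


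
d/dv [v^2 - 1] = 2*v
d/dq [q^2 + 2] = 2*q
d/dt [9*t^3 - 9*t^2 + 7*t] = 27*t^2 - 18*t + 7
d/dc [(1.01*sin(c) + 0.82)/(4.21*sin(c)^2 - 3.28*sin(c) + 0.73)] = (-4.2521*sin(c)^2 - 6.9044*sin(c) + 3.4269)*cos(c)/(17.7241*sin(c)^4 - 27.6176*sin(c)^3 + 16.905*sin(c)^2 - 4.7888*sin(c) + 0.5329)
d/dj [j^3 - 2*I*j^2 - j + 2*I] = 3*j^2 - 4*I*j - 1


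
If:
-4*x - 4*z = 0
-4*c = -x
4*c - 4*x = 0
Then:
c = 0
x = 0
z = 0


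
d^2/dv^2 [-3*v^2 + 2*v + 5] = -6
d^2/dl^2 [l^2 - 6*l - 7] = 2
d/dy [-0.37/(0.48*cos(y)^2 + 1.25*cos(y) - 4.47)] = -(0.3552*cos(y) + 0.4625)*sin(y)/(0.48*cos(y)^2 + 1.25*cos(y) - 4.47)^2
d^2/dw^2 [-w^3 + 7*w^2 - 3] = 14 - 6*w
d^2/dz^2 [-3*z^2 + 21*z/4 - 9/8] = -6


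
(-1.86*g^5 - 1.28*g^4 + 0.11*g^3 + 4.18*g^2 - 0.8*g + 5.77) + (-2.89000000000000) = -1.86*g^5 - 1.28*g^4 + 0.11*g^3 + 4.18*g^2 - 0.8*g + 2.88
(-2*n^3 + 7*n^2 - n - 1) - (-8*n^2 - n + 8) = -2*n^3 + 15*n^2 - 9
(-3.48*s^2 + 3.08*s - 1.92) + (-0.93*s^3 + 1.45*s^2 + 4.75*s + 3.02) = -0.93*s^3 - 2.03*s^2 + 7.83*s + 1.1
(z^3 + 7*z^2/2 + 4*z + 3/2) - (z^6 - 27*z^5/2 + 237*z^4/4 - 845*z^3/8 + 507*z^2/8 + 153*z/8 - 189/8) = -z^6 + 27*z^5/2 - 237*z^4/4 + 853*z^3/8 - 479*z^2/8 - 121*z/8 + 201/8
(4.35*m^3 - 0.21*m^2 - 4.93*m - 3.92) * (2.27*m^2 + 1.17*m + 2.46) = 9.8745*m^5 + 4.6128*m^4 - 0.735799999999999*m^3 - 15.1831*m^2 - 16.7142*m - 9.6432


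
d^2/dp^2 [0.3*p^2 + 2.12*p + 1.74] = 0.600000000000000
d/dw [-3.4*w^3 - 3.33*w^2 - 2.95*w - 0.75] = -10.2*w^2 - 6.66*w - 2.95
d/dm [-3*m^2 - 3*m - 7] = -6*m - 3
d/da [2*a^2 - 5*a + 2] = 4*a - 5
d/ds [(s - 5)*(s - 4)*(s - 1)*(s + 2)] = 4*s^3 - 24*s^2 + 18*s + 38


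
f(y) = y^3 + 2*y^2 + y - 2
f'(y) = 3*y^2 + 4*y + 1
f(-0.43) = -2.14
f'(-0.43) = -0.17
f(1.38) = 5.82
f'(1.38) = 12.23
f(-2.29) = -5.81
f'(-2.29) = 7.57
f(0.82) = 0.72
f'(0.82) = 6.30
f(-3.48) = -23.40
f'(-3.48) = 23.41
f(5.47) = 226.98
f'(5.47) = 112.64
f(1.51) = 7.51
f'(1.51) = 13.88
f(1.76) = 11.41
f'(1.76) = 17.33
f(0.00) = -2.00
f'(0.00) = 1.00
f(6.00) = 292.00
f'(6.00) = 133.00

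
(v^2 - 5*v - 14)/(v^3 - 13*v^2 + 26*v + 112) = 1/(v - 8)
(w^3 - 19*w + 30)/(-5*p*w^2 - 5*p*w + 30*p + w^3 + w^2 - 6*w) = (-w^2 - 2*w + 15)/(5*p*w + 15*p - w^2 - 3*w)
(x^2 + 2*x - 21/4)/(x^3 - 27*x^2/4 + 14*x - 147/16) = 4*(2*x + 7)/(8*x^2 - 42*x + 49)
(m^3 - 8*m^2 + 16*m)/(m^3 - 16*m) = (m - 4)/(m + 4)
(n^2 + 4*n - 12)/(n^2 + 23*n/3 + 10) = 3*(n - 2)/(3*n + 5)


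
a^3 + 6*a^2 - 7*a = a*(a - 1)*(a + 7)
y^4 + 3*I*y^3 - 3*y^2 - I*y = y*(y + I)^3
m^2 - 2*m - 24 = (m - 6)*(m + 4)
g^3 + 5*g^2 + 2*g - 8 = (g - 1)*(g + 2)*(g + 4)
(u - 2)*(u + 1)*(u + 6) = u^3 + 5*u^2 - 8*u - 12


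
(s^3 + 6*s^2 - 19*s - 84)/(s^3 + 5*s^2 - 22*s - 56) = (s + 3)/(s + 2)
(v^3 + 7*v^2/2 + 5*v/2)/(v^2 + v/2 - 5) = v*(v + 1)/(v - 2)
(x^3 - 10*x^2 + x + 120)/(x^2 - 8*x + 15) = (x^2 - 5*x - 24)/(x - 3)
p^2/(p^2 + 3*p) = p/(p + 3)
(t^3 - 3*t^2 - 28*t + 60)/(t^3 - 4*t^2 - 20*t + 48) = (t + 5)/(t + 4)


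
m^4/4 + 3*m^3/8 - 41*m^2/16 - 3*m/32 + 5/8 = (m/4 + 1)*(m - 5/2)*(m - 1/2)*(m + 1/2)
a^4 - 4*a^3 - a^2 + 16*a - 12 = (a - 3)*(a - 2)*(a - 1)*(a + 2)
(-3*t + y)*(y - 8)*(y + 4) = -3*t*y^2 + 12*t*y + 96*t + y^3 - 4*y^2 - 32*y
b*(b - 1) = b^2 - b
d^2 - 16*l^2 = (d - 4*l)*(d + 4*l)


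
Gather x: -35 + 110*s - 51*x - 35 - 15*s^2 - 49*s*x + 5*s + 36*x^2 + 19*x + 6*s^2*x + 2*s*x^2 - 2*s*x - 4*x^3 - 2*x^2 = -15*s^2 + 115*s - 4*x^3 + x^2*(2*s + 34) + x*(6*s^2 - 51*s - 32) - 70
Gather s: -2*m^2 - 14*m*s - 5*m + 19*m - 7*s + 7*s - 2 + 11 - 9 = -2*m^2 - 14*m*s + 14*m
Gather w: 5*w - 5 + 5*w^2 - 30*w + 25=5*w^2 - 25*w + 20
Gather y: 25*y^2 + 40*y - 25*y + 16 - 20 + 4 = 25*y^2 + 15*y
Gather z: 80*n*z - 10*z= z*(80*n - 10)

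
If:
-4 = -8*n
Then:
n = 1/2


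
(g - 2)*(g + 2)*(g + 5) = g^3 + 5*g^2 - 4*g - 20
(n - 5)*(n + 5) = n^2 - 25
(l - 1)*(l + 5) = l^2 + 4*l - 5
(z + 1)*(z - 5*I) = z^2 + z - 5*I*z - 5*I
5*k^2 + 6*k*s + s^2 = (k + s)*(5*k + s)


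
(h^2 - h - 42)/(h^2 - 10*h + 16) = (h^2 - h - 42)/(h^2 - 10*h + 16)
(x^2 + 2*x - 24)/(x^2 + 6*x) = (x - 4)/x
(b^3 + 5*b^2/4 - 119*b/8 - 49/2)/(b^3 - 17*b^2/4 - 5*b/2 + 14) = (b + 7/2)/(b - 2)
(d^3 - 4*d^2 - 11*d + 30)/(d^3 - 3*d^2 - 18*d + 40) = (d + 3)/(d + 4)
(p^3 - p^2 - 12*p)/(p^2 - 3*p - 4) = p*(p + 3)/(p + 1)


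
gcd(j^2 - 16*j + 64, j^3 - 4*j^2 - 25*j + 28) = 1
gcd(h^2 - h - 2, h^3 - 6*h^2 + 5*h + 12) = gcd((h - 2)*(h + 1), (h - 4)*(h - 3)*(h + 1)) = h + 1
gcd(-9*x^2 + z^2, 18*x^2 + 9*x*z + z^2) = 3*x + z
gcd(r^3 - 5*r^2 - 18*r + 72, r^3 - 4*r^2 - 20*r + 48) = r^2 - 2*r - 24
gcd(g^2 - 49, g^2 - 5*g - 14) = g - 7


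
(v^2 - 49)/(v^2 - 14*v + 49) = (v + 7)/(v - 7)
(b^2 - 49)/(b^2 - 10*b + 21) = (b + 7)/(b - 3)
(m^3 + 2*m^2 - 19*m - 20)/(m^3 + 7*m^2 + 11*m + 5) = (m - 4)/(m + 1)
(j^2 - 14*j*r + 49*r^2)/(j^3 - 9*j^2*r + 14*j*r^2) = (-j + 7*r)/(j*(-j + 2*r))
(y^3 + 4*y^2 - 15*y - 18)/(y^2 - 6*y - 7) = (y^2 + 3*y - 18)/(y - 7)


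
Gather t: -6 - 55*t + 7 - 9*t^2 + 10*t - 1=-9*t^2 - 45*t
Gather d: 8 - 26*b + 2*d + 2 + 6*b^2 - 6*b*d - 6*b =6*b^2 - 32*b + d*(2 - 6*b) + 10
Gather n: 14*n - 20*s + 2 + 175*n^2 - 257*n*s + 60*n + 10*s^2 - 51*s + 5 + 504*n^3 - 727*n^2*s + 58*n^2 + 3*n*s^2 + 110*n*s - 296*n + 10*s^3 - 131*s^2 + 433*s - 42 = 504*n^3 + n^2*(233 - 727*s) + n*(3*s^2 - 147*s - 222) + 10*s^3 - 121*s^2 + 362*s - 35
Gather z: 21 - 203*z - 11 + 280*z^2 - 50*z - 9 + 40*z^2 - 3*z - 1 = 320*z^2 - 256*z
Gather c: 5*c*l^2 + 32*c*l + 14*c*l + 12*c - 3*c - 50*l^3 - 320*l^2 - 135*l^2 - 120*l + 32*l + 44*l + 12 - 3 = c*(5*l^2 + 46*l + 9) - 50*l^3 - 455*l^2 - 44*l + 9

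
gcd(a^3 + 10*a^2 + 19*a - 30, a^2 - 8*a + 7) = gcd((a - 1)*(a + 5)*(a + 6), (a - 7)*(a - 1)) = a - 1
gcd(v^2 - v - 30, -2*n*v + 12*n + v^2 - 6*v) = v - 6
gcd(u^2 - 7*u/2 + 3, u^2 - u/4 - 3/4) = 1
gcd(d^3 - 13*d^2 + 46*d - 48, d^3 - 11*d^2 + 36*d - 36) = d^2 - 5*d + 6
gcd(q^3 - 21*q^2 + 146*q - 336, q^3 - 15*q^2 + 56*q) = q^2 - 15*q + 56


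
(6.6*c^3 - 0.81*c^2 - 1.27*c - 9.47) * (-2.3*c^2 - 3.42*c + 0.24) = -15.18*c^5 - 20.709*c^4 + 7.2752*c^3 + 25.93*c^2 + 32.0826*c - 2.2728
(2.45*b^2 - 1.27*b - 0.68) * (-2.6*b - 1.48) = -6.37*b^3 - 0.324*b^2 + 3.6476*b + 1.0064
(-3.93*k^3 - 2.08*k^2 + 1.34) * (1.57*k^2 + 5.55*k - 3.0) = -6.1701*k^5 - 25.0771*k^4 + 0.246*k^3 + 8.3438*k^2 + 7.437*k - 4.02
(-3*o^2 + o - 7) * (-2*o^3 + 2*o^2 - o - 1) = 6*o^5 - 8*o^4 + 19*o^3 - 12*o^2 + 6*o + 7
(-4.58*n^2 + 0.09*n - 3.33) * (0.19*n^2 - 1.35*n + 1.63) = -0.8702*n^4 + 6.2001*n^3 - 8.2196*n^2 + 4.6422*n - 5.4279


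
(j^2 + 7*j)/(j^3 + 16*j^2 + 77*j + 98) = j/(j^2 + 9*j + 14)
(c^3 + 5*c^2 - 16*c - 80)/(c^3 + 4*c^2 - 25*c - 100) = (c - 4)/(c - 5)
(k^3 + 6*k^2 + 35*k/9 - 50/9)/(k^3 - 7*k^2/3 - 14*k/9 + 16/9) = (3*k^2 + 20*k + 25)/(3*k^2 - 5*k - 8)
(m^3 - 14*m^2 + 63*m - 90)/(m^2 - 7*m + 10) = (m^2 - 9*m + 18)/(m - 2)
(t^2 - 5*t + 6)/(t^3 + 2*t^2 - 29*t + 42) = 1/(t + 7)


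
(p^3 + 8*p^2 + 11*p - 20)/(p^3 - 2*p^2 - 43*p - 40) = (p^2 + 3*p - 4)/(p^2 - 7*p - 8)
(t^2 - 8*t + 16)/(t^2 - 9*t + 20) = (t - 4)/(t - 5)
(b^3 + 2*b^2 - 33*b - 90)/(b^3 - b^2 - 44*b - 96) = (b^2 - b - 30)/(b^2 - 4*b - 32)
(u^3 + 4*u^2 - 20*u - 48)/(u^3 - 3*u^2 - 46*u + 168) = (u^2 + 8*u + 12)/(u^2 + u - 42)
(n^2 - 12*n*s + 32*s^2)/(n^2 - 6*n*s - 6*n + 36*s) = (n^2 - 12*n*s + 32*s^2)/(n^2 - 6*n*s - 6*n + 36*s)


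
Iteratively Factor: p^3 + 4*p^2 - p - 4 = (p + 4)*(p^2 - 1) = (p - 1)*(p + 4)*(p + 1)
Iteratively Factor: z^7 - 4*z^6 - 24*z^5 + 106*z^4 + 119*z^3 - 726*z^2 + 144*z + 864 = (z + 1)*(z^6 - 5*z^5 - 19*z^4 + 125*z^3 - 6*z^2 - 720*z + 864) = (z - 3)*(z + 1)*(z^5 - 2*z^4 - 25*z^3 + 50*z^2 + 144*z - 288) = (z - 3)^2*(z + 1)*(z^4 + z^3 - 22*z^2 - 16*z + 96) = (z - 3)^2*(z - 2)*(z + 1)*(z^3 + 3*z^2 - 16*z - 48) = (z - 3)^2*(z - 2)*(z + 1)*(z + 4)*(z^2 - z - 12) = (z - 4)*(z - 3)^2*(z - 2)*(z + 1)*(z + 4)*(z + 3)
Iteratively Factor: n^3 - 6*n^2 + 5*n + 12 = (n - 3)*(n^2 - 3*n - 4) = (n - 3)*(n + 1)*(n - 4)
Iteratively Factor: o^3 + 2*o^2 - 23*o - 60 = (o + 3)*(o^2 - o - 20) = (o + 3)*(o + 4)*(o - 5)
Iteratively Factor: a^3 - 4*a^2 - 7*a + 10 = (a - 1)*(a^2 - 3*a - 10) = (a - 5)*(a - 1)*(a + 2)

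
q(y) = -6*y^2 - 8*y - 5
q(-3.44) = -48.48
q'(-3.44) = 33.28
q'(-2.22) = 18.64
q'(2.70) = -40.40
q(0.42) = -9.42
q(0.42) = -9.42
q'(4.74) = -64.88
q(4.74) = -177.73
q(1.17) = -22.57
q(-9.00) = -419.00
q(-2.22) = -16.81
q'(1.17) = -22.04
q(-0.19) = -3.70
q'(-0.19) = -5.72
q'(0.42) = -13.04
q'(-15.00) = 172.00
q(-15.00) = -1235.00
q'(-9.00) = 100.00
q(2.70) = -70.34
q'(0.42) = -13.04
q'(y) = -12*y - 8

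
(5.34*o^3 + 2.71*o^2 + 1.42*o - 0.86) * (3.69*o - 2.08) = 19.7046*o^4 - 1.1073*o^3 - 0.397*o^2 - 6.127*o + 1.7888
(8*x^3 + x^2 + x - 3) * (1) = 8*x^3 + x^2 + x - 3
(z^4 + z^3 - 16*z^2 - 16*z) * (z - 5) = z^5 - 4*z^4 - 21*z^3 + 64*z^2 + 80*z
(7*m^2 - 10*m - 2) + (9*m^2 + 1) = 16*m^2 - 10*m - 1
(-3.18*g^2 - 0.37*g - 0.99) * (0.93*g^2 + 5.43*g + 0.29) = -2.9574*g^4 - 17.6115*g^3 - 3.852*g^2 - 5.483*g - 0.2871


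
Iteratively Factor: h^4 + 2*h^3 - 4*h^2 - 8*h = (h)*(h^3 + 2*h^2 - 4*h - 8) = h*(h + 2)*(h^2 - 4) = h*(h - 2)*(h + 2)*(h + 2)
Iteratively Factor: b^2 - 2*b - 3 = (b - 3)*(b + 1)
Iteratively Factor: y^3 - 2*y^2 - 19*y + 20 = (y - 1)*(y^2 - y - 20) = (y - 1)*(y + 4)*(y - 5)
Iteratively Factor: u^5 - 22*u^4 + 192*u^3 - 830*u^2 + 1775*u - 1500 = (u - 4)*(u^4 - 18*u^3 + 120*u^2 - 350*u + 375) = (u - 5)*(u - 4)*(u^3 - 13*u^2 + 55*u - 75) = (u - 5)^2*(u - 4)*(u^2 - 8*u + 15) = (u - 5)^2*(u - 4)*(u - 3)*(u - 5)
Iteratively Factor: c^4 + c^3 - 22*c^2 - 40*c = (c)*(c^3 + c^2 - 22*c - 40) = c*(c + 2)*(c^2 - c - 20) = c*(c - 5)*(c + 2)*(c + 4)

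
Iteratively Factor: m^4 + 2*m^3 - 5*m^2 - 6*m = (m + 3)*(m^3 - m^2 - 2*m) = m*(m + 3)*(m^2 - m - 2) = m*(m - 2)*(m + 3)*(m + 1)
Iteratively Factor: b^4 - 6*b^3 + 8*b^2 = (b - 2)*(b^3 - 4*b^2) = b*(b - 2)*(b^2 - 4*b) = b*(b - 4)*(b - 2)*(b)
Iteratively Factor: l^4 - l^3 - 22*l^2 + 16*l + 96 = (l - 3)*(l^3 + 2*l^2 - 16*l - 32) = (l - 4)*(l - 3)*(l^2 + 6*l + 8) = (l - 4)*(l - 3)*(l + 2)*(l + 4)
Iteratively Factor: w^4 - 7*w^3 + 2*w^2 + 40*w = (w - 4)*(w^3 - 3*w^2 - 10*w) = (w - 5)*(w - 4)*(w^2 + 2*w) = (w - 5)*(w - 4)*(w + 2)*(w)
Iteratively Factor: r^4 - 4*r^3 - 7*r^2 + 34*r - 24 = (r - 4)*(r^3 - 7*r + 6) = (r - 4)*(r - 2)*(r^2 + 2*r - 3) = (r - 4)*(r - 2)*(r + 3)*(r - 1)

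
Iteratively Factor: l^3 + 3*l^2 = (l + 3)*(l^2) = l*(l + 3)*(l)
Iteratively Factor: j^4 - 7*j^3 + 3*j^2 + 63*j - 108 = (j - 3)*(j^3 - 4*j^2 - 9*j + 36) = (j - 3)^2*(j^2 - j - 12) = (j - 4)*(j - 3)^2*(j + 3)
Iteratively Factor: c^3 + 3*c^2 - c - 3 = (c + 1)*(c^2 + 2*c - 3) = (c - 1)*(c + 1)*(c + 3)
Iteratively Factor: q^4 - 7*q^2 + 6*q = (q + 3)*(q^3 - 3*q^2 + 2*q) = (q - 2)*(q + 3)*(q^2 - q) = (q - 2)*(q - 1)*(q + 3)*(q)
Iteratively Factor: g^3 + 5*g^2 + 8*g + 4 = (g + 1)*(g^2 + 4*g + 4) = (g + 1)*(g + 2)*(g + 2)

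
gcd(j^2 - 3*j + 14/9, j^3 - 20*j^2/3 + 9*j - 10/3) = j - 2/3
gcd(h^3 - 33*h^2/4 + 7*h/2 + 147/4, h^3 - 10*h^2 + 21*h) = h^2 - 10*h + 21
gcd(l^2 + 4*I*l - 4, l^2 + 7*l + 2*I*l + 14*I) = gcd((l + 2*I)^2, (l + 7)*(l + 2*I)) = l + 2*I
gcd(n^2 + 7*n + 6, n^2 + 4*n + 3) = n + 1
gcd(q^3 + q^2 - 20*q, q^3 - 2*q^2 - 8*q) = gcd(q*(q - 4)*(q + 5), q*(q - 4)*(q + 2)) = q^2 - 4*q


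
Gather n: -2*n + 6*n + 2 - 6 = 4*n - 4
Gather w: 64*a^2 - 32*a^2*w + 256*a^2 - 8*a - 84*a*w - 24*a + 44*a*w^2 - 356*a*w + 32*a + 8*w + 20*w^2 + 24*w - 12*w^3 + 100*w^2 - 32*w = 320*a^2 - 12*w^3 + w^2*(44*a + 120) + w*(-32*a^2 - 440*a)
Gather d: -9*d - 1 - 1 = -9*d - 2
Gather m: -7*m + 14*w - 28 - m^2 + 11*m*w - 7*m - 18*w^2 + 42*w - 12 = -m^2 + m*(11*w - 14) - 18*w^2 + 56*w - 40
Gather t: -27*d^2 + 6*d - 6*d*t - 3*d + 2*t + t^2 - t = -27*d^2 + 3*d + t^2 + t*(1 - 6*d)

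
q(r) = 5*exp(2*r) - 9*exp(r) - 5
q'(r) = 10*exp(2*r) - 9*exp(r)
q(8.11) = 55333924.52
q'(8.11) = 110697807.25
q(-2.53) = -5.69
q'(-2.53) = -0.65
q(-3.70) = -5.22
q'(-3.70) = -0.22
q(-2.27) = -5.88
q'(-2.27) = -0.82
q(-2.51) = -5.70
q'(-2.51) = -0.67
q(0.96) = 5.60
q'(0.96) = 44.70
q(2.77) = 1124.76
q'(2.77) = 2403.15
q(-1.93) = -6.20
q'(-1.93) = -1.10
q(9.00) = 328226912.93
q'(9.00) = 656526763.62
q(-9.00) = -5.00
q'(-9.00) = 0.00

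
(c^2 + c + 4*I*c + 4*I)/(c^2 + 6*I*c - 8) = (c + 1)/(c + 2*I)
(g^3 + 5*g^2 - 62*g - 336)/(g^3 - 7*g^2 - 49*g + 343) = (g^2 - 2*g - 48)/(g^2 - 14*g + 49)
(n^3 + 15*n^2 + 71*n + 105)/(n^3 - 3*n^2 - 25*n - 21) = (n^2 + 12*n + 35)/(n^2 - 6*n - 7)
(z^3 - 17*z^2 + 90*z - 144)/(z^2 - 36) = (z^2 - 11*z + 24)/(z + 6)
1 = 1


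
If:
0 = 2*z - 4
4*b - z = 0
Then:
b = 1/2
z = 2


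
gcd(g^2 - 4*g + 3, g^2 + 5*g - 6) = g - 1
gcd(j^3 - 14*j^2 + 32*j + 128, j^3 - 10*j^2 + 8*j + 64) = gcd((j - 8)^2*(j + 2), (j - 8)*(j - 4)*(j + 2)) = j^2 - 6*j - 16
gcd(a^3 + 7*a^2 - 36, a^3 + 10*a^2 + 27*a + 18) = a^2 + 9*a + 18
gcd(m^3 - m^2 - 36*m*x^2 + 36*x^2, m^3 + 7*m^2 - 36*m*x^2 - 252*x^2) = -m^2 + 36*x^2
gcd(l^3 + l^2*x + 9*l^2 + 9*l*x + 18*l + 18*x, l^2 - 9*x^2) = 1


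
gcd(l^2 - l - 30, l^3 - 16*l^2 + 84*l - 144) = l - 6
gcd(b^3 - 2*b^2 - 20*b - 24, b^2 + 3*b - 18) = 1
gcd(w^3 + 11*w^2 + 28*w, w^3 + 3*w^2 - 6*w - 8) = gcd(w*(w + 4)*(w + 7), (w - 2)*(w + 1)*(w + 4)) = w + 4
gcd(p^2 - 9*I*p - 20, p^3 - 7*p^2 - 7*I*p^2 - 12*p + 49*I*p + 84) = p - 4*I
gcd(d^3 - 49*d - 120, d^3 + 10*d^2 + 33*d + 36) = d + 3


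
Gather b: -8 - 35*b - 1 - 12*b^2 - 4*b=-12*b^2 - 39*b - 9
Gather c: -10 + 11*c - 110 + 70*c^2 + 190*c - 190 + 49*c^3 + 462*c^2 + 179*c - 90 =49*c^3 + 532*c^2 + 380*c - 400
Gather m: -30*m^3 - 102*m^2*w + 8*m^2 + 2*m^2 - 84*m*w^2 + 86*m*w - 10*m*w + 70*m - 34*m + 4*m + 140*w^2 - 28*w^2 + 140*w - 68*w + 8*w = -30*m^3 + m^2*(10 - 102*w) + m*(-84*w^2 + 76*w + 40) + 112*w^2 + 80*w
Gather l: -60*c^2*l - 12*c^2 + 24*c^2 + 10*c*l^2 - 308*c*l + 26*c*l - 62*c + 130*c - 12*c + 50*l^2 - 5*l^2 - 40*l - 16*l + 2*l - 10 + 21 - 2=12*c^2 + 56*c + l^2*(10*c + 45) + l*(-60*c^2 - 282*c - 54) + 9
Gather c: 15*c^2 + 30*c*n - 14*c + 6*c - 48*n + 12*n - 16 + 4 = 15*c^2 + c*(30*n - 8) - 36*n - 12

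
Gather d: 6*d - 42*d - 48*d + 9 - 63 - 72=-84*d - 126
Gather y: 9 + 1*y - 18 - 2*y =-y - 9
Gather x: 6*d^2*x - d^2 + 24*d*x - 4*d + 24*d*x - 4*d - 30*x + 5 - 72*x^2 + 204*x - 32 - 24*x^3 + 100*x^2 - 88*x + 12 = -d^2 - 8*d - 24*x^3 + 28*x^2 + x*(6*d^2 + 48*d + 86) - 15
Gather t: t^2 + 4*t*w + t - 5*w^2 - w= t^2 + t*(4*w + 1) - 5*w^2 - w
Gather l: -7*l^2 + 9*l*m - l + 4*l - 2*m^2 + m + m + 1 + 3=-7*l^2 + l*(9*m + 3) - 2*m^2 + 2*m + 4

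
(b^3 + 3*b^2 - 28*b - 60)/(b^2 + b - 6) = (b^3 + 3*b^2 - 28*b - 60)/(b^2 + b - 6)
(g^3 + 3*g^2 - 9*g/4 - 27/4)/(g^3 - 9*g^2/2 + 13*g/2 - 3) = (2*g^2 + 9*g + 9)/(2*(g^2 - 3*g + 2))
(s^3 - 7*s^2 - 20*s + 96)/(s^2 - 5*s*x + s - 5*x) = (s^3 - 7*s^2 - 20*s + 96)/(s^2 - 5*s*x + s - 5*x)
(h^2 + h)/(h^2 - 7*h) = (h + 1)/(h - 7)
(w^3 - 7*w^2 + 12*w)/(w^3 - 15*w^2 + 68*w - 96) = w/(w - 8)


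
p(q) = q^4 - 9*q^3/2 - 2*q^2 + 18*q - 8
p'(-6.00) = -1308.00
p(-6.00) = 2080.00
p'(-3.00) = -199.50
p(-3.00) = 122.50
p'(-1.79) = -41.04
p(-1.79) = -10.55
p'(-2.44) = -110.72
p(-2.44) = 36.99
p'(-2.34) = -97.81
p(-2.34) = 26.57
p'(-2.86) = -174.56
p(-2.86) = 96.34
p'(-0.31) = 17.82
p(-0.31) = -13.63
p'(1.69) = -8.01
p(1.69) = 3.14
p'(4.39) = 78.68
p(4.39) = 23.17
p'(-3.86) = -397.75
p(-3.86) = 373.52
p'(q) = 4*q^3 - 27*q^2/2 - 4*q + 18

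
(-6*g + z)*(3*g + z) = -18*g^2 - 3*g*z + z^2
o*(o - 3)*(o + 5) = o^3 + 2*o^2 - 15*o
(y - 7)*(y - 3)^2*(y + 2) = y^4 - 11*y^3 + 25*y^2 + 39*y - 126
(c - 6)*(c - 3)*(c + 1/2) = c^3 - 17*c^2/2 + 27*c/2 + 9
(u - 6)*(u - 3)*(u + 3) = u^3 - 6*u^2 - 9*u + 54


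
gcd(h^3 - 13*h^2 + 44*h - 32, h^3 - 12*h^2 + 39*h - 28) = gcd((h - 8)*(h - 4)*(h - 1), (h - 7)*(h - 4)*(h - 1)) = h^2 - 5*h + 4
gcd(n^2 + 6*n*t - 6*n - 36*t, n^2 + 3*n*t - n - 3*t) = 1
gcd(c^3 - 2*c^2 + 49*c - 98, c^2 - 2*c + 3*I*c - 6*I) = c - 2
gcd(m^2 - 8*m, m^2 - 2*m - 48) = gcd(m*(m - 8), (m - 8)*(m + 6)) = m - 8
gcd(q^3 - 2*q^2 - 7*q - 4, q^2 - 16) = q - 4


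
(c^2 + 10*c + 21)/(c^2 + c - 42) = (c + 3)/(c - 6)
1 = 1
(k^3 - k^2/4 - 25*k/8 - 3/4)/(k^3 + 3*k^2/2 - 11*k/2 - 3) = (8*k^2 + 14*k + 3)/(4*(2*k^2 + 7*k + 3))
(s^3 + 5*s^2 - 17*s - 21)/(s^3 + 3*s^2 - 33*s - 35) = (s - 3)/(s - 5)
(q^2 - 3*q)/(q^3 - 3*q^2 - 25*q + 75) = q/(q^2 - 25)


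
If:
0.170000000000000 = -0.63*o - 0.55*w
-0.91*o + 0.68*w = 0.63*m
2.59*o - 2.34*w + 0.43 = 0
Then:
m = 0.25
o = -0.22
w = -0.06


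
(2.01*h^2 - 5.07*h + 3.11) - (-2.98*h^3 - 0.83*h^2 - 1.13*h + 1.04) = 2.98*h^3 + 2.84*h^2 - 3.94*h + 2.07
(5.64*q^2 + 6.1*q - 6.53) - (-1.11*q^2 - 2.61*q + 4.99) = 6.75*q^2 + 8.71*q - 11.52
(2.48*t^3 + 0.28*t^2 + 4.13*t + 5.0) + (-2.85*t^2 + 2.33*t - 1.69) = 2.48*t^3 - 2.57*t^2 + 6.46*t + 3.31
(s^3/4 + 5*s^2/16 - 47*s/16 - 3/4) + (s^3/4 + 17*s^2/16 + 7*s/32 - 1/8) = s^3/2 + 11*s^2/8 - 87*s/32 - 7/8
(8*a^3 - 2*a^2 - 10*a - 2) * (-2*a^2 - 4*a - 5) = -16*a^5 - 28*a^4 - 12*a^3 + 54*a^2 + 58*a + 10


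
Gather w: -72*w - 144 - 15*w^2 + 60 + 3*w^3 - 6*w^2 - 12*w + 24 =3*w^3 - 21*w^2 - 84*w - 60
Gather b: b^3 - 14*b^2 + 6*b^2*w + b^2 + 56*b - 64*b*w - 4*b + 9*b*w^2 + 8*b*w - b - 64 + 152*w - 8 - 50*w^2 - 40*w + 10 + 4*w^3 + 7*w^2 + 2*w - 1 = b^3 + b^2*(6*w - 13) + b*(9*w^2 - 56*w + 51) + 4*w^3 - 43*w^2 + 114*w - 63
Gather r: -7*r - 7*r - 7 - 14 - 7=-14*r - 28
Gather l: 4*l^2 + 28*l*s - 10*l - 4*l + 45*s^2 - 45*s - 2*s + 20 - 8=4*l^2 + l*(28*s - 14) + 45*s^2 - 47*s + 12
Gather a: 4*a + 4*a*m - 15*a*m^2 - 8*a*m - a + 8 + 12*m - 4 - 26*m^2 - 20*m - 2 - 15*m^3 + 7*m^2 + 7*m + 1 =a*(-15*m^2 - 4*m + 3) - 15*m^3 - 19*m^2 - m + 3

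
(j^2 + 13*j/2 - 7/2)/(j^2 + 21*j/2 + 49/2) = (2*j - 1)/(2*j + 7)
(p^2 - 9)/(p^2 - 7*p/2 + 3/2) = 2*(p + 3)/(2*p - 1)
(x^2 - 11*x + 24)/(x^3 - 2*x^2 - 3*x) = (x - 8)/(x*(x + 1))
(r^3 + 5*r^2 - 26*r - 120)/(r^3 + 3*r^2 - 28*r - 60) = (r + 4)/(r + 2)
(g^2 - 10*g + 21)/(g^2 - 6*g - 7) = (g - 3)/(g + 1)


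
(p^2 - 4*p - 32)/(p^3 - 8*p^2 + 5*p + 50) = (p^2 - 4*p - 32)/(p^3 - 8*p^2 + 5*p + 50)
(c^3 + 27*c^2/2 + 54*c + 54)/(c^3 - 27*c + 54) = (c^2 + 15*c/2 + 9)/(c^2 - 6*c + 9)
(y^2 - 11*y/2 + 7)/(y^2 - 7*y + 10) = (y - 7/2)/(y - 5)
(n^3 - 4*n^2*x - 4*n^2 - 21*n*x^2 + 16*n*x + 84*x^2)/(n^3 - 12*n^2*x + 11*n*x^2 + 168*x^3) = (4 - n)/(-n + 8*x)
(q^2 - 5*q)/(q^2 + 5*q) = (q - 5)/(q + 5)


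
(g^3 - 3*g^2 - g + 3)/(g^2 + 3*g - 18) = (g^2 - 1)/(g + 6)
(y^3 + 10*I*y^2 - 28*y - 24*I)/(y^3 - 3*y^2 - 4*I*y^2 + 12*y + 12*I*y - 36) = (y^2 + 8*I*y - 12)/(y^2 + y*(-3 - 6*I) + 18*I)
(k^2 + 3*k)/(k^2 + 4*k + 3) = k/(k + 1)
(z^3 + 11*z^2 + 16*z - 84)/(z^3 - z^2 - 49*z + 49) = (z^2 + 4*z - 12)/(z^2 - 8*z + 7)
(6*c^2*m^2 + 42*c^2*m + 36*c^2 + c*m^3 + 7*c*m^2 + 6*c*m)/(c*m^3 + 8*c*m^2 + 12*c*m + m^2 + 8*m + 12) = c*(6*c*m + 6*c + m^2 + m)/(c*m^2 + 2*c*m + m + 2)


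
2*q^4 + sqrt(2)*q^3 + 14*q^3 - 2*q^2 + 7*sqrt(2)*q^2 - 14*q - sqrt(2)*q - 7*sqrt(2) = (q - 1)*(q + 7)*(sqrt(2)*q + 1)*(sqrt(2)*q + sqrt(2))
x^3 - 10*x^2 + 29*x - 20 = (x - 5)*(x - 4)*(x - 1)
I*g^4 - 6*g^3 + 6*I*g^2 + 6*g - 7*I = (g + 1)*(g - I)*(g + 7*I)*(I*g - I)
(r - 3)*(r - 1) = r^2 - 4*r + 3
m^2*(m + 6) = m^3 + 6*m^2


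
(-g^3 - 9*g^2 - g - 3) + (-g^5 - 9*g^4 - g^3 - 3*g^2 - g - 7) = -g^5 - 9*g^4 - 2*g^3 - 12*g^2 - 2*g - 10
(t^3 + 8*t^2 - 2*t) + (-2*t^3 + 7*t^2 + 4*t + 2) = -t^3 + 15*t^2 + 2*t + 2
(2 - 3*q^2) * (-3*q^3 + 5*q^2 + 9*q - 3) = 9*q^5 - 15*q^4 - 33*q^3 + 19*q^2 + 18*q - 6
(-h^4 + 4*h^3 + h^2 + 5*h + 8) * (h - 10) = -h^5 + 14*h^4 - 39*h^3 - 5*h^2 - 42*h - 80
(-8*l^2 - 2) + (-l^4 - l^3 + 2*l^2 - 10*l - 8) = -l^4 - l^3 - 6*l^2 - 10*l - 10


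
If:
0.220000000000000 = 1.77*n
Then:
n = 0.12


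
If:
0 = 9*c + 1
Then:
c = -1/9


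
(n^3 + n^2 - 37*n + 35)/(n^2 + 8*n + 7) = (n^2 - 6*n + 5)/(n + 1)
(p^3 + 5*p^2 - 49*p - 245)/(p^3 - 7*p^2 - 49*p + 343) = (p + 5)/(p - 7)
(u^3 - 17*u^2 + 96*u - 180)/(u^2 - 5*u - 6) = (u^2 - 11*u + 30)/(u + 1)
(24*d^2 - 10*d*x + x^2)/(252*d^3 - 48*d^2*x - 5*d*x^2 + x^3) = (-4*d + x)/(-42*d^2 + d*x + x^2)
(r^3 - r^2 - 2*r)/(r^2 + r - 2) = r*(r^2 - r - 2)/(r^2 + r - 2)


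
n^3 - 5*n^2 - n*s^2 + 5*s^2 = (n - 5)*(n - s)*(n + s)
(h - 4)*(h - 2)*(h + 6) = h^3 - 28*h + 48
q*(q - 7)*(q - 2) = q^3 - 9*q^2 + 14*q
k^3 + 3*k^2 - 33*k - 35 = (k - 5)*(k + 1)*(k + 7)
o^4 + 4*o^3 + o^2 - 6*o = o*(o - 1)*(o + 2)*(o + 3)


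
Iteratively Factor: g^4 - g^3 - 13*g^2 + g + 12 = (g - 4)*(g^3 + 3*g^2 - g - 3) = (g - 4)*(g - 1)*(g^2 + 4*g + 3) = (g - 4)*(g - 1)*(g + 1)*(g + 3)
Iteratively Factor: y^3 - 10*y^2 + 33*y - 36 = (y - 4)*(y^2 - 6*y + 9) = (y - 4)*(y - 3)*(y - 3)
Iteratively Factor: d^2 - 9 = (d + 3)*(d - 3)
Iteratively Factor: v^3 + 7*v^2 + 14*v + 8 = (v + 1)*(v^2 + 6*v + 8) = (v + 1)*(v + 2)*(v + 4)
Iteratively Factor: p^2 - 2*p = (p - 2)*(p)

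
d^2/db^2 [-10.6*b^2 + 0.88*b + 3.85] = -21.2000000000000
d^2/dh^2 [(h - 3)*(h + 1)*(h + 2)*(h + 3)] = 12*h^2 + 18*h - 14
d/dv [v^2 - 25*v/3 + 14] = 2*v - 25/3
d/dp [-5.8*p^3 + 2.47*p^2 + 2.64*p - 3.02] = -17.4*p^2 + 4.94*p + 2.64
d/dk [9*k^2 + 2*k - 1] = 18*k + 2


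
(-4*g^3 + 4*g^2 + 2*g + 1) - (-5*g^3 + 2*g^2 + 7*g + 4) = g^3 + 2*g^2 - 5*g - 3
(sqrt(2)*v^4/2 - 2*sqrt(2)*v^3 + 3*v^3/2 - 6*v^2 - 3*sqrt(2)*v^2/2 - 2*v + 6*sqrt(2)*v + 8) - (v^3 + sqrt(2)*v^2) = sqrt(2)*v^4/2 - 2*sqrt(2)*v^3 + v^3/2 - 6*v^2 - 5*sqrt(2)*v^2/2 - 2*v + 6*sqrt(2)*v + 8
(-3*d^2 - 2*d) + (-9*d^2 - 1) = -12*d^2 - 2*d - 1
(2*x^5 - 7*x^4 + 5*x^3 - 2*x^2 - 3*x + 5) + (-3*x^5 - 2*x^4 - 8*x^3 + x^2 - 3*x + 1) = -x^5 - 9*x^4 - 3*x^3 - x^2 - 6*x + 6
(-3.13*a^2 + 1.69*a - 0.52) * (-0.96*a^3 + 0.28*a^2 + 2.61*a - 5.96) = 3.0048*a^5 - 2.4988*a^4 - 7.1969*a^3 + 22.9201*a^2 - 11.4296*a + 3.0992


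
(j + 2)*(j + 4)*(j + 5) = j^3 + 11*j^2 + 38*j + 40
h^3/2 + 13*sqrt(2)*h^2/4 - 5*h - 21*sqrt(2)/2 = (h/2 + sqrt(2)/2)*(h - 3*sqrt(2)/2)*(h + 7*sqrt(2))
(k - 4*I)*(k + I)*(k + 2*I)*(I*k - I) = I*k^4 + k^3 - I*k^3 - k^2 + 10*I*k^2 - 8*k - 10*I*k + 8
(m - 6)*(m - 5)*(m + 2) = m^3 - 9*m^2 + 8*m + 60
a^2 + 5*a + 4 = (a + 1)*(a + 4)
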